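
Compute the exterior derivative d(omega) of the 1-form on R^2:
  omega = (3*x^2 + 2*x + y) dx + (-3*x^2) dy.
d(omega) = (-6*x - 1) dx ∧ dy

For a 1-form omega = sum_i f_i dx_i, the exterior derivative is
  d(omega) = sum_{i < j} (∂f_j/∂x_i - ∂f_i/∂x_j) dx_i ∧ dx_j.
  coefficient of dx ∧ dy: ∂f_2/∂x - ∂f_1/∂y = ∂(-3*x^2)/∂x - ∂(3*x^2 + 2*x + y)/∂y = -6*x - 1
Assembling: d(omega) = (-6*x - 1) dx ∧ dy.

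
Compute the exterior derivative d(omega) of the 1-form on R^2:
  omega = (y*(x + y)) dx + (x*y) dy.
d(omega) = (-x - y) dx ∧ dy

For a 1-form omega = sum_i f_i dx_i, the exterior derivative is
  d(omega) = sum_{i < j} (∂f_j/∂x_i - ∂f_i/∂x_j) dx_i ∧ dx_j.
  coefficient of dx ∧ dy: ∂f_2/∂x - ∂f_1/∂y = ∂(x*y)/∂x - ∂(y*(x + y))/∂y = -x - y
Assembling: d(omega) = (-x - y) dx ∧ dy.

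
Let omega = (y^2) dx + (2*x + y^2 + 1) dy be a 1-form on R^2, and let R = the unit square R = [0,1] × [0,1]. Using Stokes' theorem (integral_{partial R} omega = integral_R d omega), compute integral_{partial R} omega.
integral_(partial R) omega = 1

Stokes: integral_partial_R omega = integral_R d omega with d omega = (∂Q/∂x - ∂P/∂y) dx ∧ dy.
  ∂Q/∂x = 2
  ∂P/∂y = 2*y
  integrand = ∂Q/∂x - ∂P/∂y = 2 - 2*y.
Integrating over R: integral_0^1 integral_0^1 (2 - 2*y) dx dy = 1.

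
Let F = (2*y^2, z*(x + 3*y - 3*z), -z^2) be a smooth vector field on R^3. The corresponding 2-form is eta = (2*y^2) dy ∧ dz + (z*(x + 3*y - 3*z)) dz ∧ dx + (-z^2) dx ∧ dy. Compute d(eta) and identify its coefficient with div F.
d(eta) = (z) dx ∧ dy ∧ dz; div F = z

For a 2-form in R^3 of the form above, applying d gives a 3-form with coefficient ∂P/∂x + ∂Q/∂y + ∂R/∂z:
  ∂P/∂x = 0
  ∂Q/∂y = 3*z
  ∂R/∂z = -2*z
Sum = z, which is exactly div F.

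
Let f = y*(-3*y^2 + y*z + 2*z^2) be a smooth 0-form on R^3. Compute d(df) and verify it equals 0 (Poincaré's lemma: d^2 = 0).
d(df) = 0

Step 1: df = sum_i (∂f/∂x_i) dx_i = (0) dx + (-9*y^2 + 2*y*z + 2*z^2) dy + (y*(y + 4*z)) dz.
Step 2: Apply d again. Using the 1-form formula, the coefficient of dx ∧ dy in d(df) is ∂^2 f/∂x ∂y - ∂^2 f/∂y ∂x = (0) - (0) = 0 (equality of mixed partials for smooth f).
Similarly for dx ∧ dz and dy ∧ dz — all coefficients vanish. So d(df) = 0.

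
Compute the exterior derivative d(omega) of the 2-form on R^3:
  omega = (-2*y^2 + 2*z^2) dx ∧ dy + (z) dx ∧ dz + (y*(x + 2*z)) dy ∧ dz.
d(omega) = (y + 4*z) dx ∧ dy ∧ dz

For a 2-form omega = sum_{i<j} g_{ij} dx_i ∧ dx_j, the exterior derivative is
  d(omega) = sum_{i<j} d(g_{ij}) ∧ dx_i ∧ dx_j = sum_{i<j, k} (∂g_{ij}/∂x_k) dx_k ∧ dx_i ∧ dx_j.
Expand each term, using dx_k ∧ dx_i ∧ dx_j = sgn(permutation) dx_{(a)} ∧ dx_{(b)} ∧ dx_{(c)} with (a < b < c) sorted:
  d(-2*y^2 + 2*z^2) includes (∂/∂z)(-2*y^2 + 2*z^2) dz = (4*z) dz, which multiplied by dx ∧ dy gives (4*z) dx ∧ dy ∧ dz
  d(y*(x + 2*z)) includes (∂/∂x)(y*(x + 2*z)) dx = (y) dx, which multiplied by dy ∧ dz gives (y) dx ∧ dy ∧ dz
Collecting like 3-forms: d(omega) = (y + 4*z) dx ∧ dy ∧ dz.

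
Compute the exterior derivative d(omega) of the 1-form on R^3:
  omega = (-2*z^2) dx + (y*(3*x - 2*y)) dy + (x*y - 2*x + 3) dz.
d(omega) = (3*y) dx ∧ dy + (y + 4*z - 2) dx ∧ dz + (x) dy ∧ dz

For a 1-form omega = sum_i f_i dx_i, the exterior derivative is
  d(omega) = sum_{i < j} (∂f_j/∂x_i - ∂f_i/∂x_j) dx_i ∧ dx_j.
  coefficient of dx ∧ dy: ∂f_2/∂x - ∂f_1/∂y = ∂(y*(3*x - 2*y))/∂x - ∂(-2*z^2)/∂y = 3*y
  coefficient of dx ∧ dz: ∂f_3/∂x - ∂f_1/∂z = ∂(x*y - 2*x + 3)/∂x - ∂(-2*z^2)/∂z = y + 4*z - 2
  coefficient of dy ∧ dz: ∂f_3/∂y - ∂f_2/∂z = ∂(x*y - 2*x + 3)/∂y - ∂(y*(3*x - 2*y))/∂z = x
Assembling: d(omega) = (3*y) dx ∧ dy + (y + 4*z - 2) dx ∧ dz + (x) dy ∧ dz.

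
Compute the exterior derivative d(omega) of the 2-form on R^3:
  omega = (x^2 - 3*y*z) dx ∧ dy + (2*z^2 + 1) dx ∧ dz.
d(omega) = (-3*y) dx ∧ dy ∧ dz

For a 2-form omega = sum_{i<j} g_{ij} dx_i ∧ dx_j, the exterior derivative is
  d(omega) = sum_{i<j} d(g_{ij}) ∧ dx_i ∧ dx_j = sum_{i<j, k} (∂g_{ij}/∂x_k) dx_k ∧ dx_i ∧ dx_j.
Expand each term, using dx_k ∧ dx_i ∧ dx_j = sgn(permutation) dx_{(a)} ∧ dx_{(b)} ∧ dx_{(c)} with (a < b < c) sorted:
  d(x^2 - 3*y*z) includes (∂/∂z)(x^2 - 3*y*z) dz = (-3*y) dz, which multiplied by dx ∧ dy gives (-3*y) dx ∧ dy ∧ dz
Collecting like 3-forms: d(omega) = (-3*y) dx ∧ dy ∧ dz.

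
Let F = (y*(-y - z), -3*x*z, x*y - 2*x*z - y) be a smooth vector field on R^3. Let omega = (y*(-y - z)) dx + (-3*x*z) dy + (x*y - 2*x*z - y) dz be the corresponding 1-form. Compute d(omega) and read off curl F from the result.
d(omega) = (4*x - 1) dy ∧ dz + (-2*y + 2*z) dz ∧ dx + (2*y - 2*z) dx ∧ dy; curl F = (4*x - 1, -2*y + 2*z, 2*y - 2*z)

d omega = sum_{i<j} (∂f_j/∂x_i - ∂f_i/∂x_j) dx_i ∧ dx_j. Under the identification (dy ∧ dz, dz ∧ dx, dx ∧ dy) ↔ (e_x, e_y, e_z), the coefficients are exactly the components of curl F. Compute:
  ∂R/∂y - ∂Q/∂z = (x - 1) - (-3*x) = 4*x - 1
  ∂P/∂z - ∂R/∂x = (-y) - (y - 2*z) = -2*y + 2*z
  ∂Q/∂x - ∂P/∂y = (-3*z) - (-2*y - z) = 2*y - 2*z.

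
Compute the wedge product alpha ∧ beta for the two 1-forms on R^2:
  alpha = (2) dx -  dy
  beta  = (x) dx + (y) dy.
alpha ∧ beta = (x + 2*y) dx ∧ dy

Distribute the wedge, using dx_i ∧ dx_j = -dx_j ∧ dx_i and dx_i ∧ dx_i = 0. For each pair (i, j) with i < j, the coefficient of dx_i ∧ dx_j in alpha ∧ beta is (alpha_i * beta_j - alpha_j * beta_i). Collecting: alpha ∧ beta = (x + 2*y) dx ∧ dy.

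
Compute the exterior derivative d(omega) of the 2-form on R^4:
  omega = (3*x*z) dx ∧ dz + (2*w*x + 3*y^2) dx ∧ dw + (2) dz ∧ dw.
d(omega) = (-6*y) dx ∧ dy ∧ dw

For a 2-form omega = sum_{i<j} g_{ij} dx_i ∧ dx_j, the exterior derivative is
  d(omega) = sum_{i<j} d(g_{ij}) ∧ dx_i ∧ dx_j = sum_{i<j, k} (∂g_{ij}/∂x_k) dx_k ∧ dx_i ∧ dx_j.
Expand each term, using dx_k ∧ dx_i ∧ dx_j = sgn(permutation) dx_{(a)} ∧ dx_{(b)} ∧ dx_{(c)} with (a < b < c) sorted:
  d(2*w*x + 3*y^2) includes (∂/∂y)(2*w*x + 3*y^2) dy = (6*y) dy, which multiplied by dx ∧ dw gives (-6*y) dx ∧ dy ∧ dw
Collecting like 3-forms: d(omega) = (-6*y) dx ∧ dy ∧ dw.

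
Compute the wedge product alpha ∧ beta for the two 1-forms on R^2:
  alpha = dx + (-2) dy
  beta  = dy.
alpha ∧ beta = (1) dx ∧ dy

Distribute the wedge, using dx_i ∧ dx_j = -dx_j ∧ dx_i and dx_i ∧ dx_i = 0. For each pair (i, j) with i < j, the coefficient of dx_i ∧ dx_j in alpha ∧ beta is (alpha_i * beta_j - alpha_j * beta_i). Collecting: alpha ∧ beta = (1) dx ∧ dy.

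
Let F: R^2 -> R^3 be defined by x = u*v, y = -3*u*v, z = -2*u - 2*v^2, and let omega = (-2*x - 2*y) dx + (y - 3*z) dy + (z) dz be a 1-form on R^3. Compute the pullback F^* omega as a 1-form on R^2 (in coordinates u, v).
F^* omega = (13*u*v^2 - 18*u*v + 4*u - 18*v^3 + 4*v^2) du + (13*u^2*v - 18*u^2 - 18*u*v^2 + 8*u*v + 8*v^3) dv

Using F^*(f dg) = (f ∘ F) d(g ∘ F), substitute each coordinate x_i by F_i(u, v) in f_i, and replace dx_i by d F_i = (∂F_i/∂u) du + (∂F_i/∂v) dv.
  For the x component: f_1(F) = 4*u*v; d F_1 = (v) du + (u) dv
  For the y component: f_2(F) = -3*u*v + 6*u + 6*v^2; d F_2 = (-3*v) du + (-3*u) dv
  For the z component: f_3(F) = -2*u - 2*v^2; d F_3 = (-2) du + (-4*v) dv
Combining and collecting du, dv coefficients:
  coeff of du: 13*u*v^2 - 18*u*v + 4*u - 18*v^3 + 4*v^2
  coeff of dv: 13*u^2*v - 18*u^2 - 18*u*v^2 + 8*u*v + 8*v^3
F^* omega = (13*u*v^2 - 18*u*v + 4*u - 18*v^3 + 4*v^2) du + (13*u^2*v - 18*u^2 - 18*u*v^2 + 8*u*v + 8*v^3) dv.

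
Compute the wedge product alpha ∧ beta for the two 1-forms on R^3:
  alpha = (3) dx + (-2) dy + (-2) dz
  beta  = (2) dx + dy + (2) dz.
alpha ∧ beta = (7) dx ∧ dy + (10) dx ∧ dz + (-2) dy ∧ dz

Distribute the wedge, using dx_i ∧ dx_j = -dx_j ∧ dx_i and dx_i ∧ dx_i = 0. For each pair (i, j) with i < j, the coefficient of dx_i ∧ dx_j in alpha ∧ beta is (alpha_i * beta_j - alpha_j * beta_i). Collecting: alpha ∧ beta = (7) dx ∧ dy + (10) dx ∧ dz + (-2) dy ∧ dz.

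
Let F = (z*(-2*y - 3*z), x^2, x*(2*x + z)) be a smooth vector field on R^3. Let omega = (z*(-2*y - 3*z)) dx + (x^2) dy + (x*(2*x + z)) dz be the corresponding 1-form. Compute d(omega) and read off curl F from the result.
d(omega) = (0) dy ∧ dz + (-4*x - 2*y - 7*z) dz ∧ dx + (2*x + 2*z) dx ∧ dy; curl F = (0, -4*x - 2*y - 7*z, 2*x + 2*z)

d omega = sum_{i<j} (∂f_j/∂x_i - ∂f_i/∂x_j) dx_i ∧ dx_j. Under the identification (dy ∧ dz, dz ∧ dx, dx ∧ dy) ↔ (e_x, e_y, e_z), the coefficients are exactly the components of curl F. Compute:
  ∂R/∂y - ∂Q/∂z = (0) - (0) = 0
  ∂P/∂z - ∂R/∂x = (-2*y - 6*z) - (4*x + z) = -4*x - 2*y - 7*z
  ∂Q/∂x - ∂P/∂y = (2*x) - (-2*z) = 2*x + 2*z.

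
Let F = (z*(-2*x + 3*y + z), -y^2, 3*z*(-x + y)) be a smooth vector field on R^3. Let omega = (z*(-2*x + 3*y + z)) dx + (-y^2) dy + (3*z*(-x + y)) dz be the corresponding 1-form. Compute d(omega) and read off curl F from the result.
d(omega) = (3*z) dy ∧ dz + (-2*x + 3*y + 5*z) dz ∧ dx + (-3*z) dx ∧ dy; curl F = (3*z, -2*x + 3*y + 5*z, -3*z)

d omega = sum_{i<j} (∂f_j/∂x_i - ∂f_i/∂x_j) dx_i ∧ dx_j. Under the identification (dy ∧ dz, dz ∧ dx, dx ∧ dy) ↔ (e_x, e_y, e_z), the coefficients are exactly the components of curl F. Compute:
  ∂R/∂y - ∂Q/∂z = (3*z) - (0) = 3*z
  ∂P/∂z - ∂R/∂x = (-2*x + 3*y + 2*z) - (-3*z) = -2*x + 3*y + 5*z
  ∂Q/∂x - ∂P/∂y = (0) - (3*z) = -3*z.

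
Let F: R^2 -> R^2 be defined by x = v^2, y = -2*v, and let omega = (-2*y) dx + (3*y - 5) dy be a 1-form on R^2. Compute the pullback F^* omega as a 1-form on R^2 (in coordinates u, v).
F^* omega = (8*v^2 + 12*v + 10) dv

Using F^*(f dg) = (f ∘ F) d(g ∘ F), substitute each coordinate x_i by F_i(u, v) in f_i, and replace dx_i by d F_i = (∂F_i/∂u) du + (∂F_i/∂v) dv.
  For the x component: f_1(F) = 4*v; d F_1 = (0) du + (2*v) dv
  For the y component: f_2(F) = -6*v - 5; d F_2 = (0) du + (-2) dv
Combining and collecting du, dv coefficients:
  coeff of du: 0
  coeff of dv: 8*v^2 + 12*v + 10
F^* omega = (8*v^2 + 12*v + 10) dv.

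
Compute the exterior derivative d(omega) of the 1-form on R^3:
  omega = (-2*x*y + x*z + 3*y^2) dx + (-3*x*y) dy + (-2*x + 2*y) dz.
d(omega) = (2*x - 9*y) dx ∧ dy + (-x - 2) dx ∧ dz + (2) dy ∧ dz

For a 1-form omega = sum_i f_i dx_i, the exterior derivative is
  d(omega) = sum_{i < j} (∂f_j/∂x_i - ∂f_i/∂x_j) dx_i ∧ dx_j.
  coefficient of dx ∧ dy: ∂f_2/∂x - ∂f_1/∂y = ∂(-3*x*y)/∂x - ∂(-2*x*y + x*z + 3*y^2)/∂y = 2*x - 9*y
  coefficient of dx ∧ dz: ∂f_3/∂x - ∂f_1/∂z = ∂(-2*x + 2*y)/∂x - ∂(-2*x*y + x*z + 3*y^2)/∂z = -x - 2
  coefficient of dy ∧ dz: ∂f_3/∂y - ∂f_2/∂z = ∂(-2*x + 2*y)/∂y - ∂(-3*x*y)/∂z = 2
Assembling: d(omega) = (2*x - 9*y) dx ∧ dy + (-x - 2) dx ∧ dz + (2) dy ∧ dz.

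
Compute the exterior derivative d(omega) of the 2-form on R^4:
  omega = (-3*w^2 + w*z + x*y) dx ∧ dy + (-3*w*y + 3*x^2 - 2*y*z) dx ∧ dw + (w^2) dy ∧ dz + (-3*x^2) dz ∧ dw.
d(omega) = (w) dx ∧ dy ∧ dz + (-3*w + 3*z) dx ∧ dy ∧ dw + (-6*x + 2*y) dx ∧ dz ∧ dw + (2*w) dy ∧ dz ∧ dw

For a 2-form omega = sum_{i<j} g_{ij} dx_i ∧ dx_j, the exterior derivative is
  d(omega) = sum_{i<j} d(g_{ij}) ∧ dx_i ∧ dx_j = sum_{i<j, k} (∂g_{ij}/∂x_k) dx_k ∧ dx_i ∧ dx_j.
Expand each term, using dx_k ∧ dx_i ∧ dx_j = sgn(permutation) dx_{(a)} ∧ dx_{(b)} ∧ dx_{(c)} with (a < b < c) sorted:
  d(-3*w^2 + w*z + x*y) includes (∂/∂z)(-3*w^2 + w*z + x*y) dz = (w) dz, which multiplied by dx ∧ dy gives (w) dx ∧ dy ∧ dz
  d(-3*w^2 + w*z + x*y) includes (∂/∂w)(-3*w^2 + w*z + x*y) dw = (-6*w + z) dw, which multiplied by dx ∧ dy gives (-6*w + z) dx ∧ dy ∧ dw
  d(-3*w*y + 3*x^2 - 2*y*z) includes (∂/∂y)(-3*w*y + 3*x^2 - 2*y*z) dy = (-3*w - 2*z) dy, which multiplied by dx ∧ dw gives (3*w + 2*z) dx ∧ dy ∧ dw
  d(-3*w*y + 3*x^2 - 2*y*z) includes (∂/∂z)(-3*w*y + 3*x^2 - 2*y*z) dz = (-2*y) dz, which multiplied by dx ∧ dw gives (2*y) dx ∧ dz ∧ dw
  d(w^2) includes (∂/∂w)(w^2) dw = (2*w) dw, which multiplied by dy ∧ dz gives (2*w) dy ∧ dz ∧ dw
  d(-3*x^2) includes (∂/∂x)(-3*x^2) dx = (-6*x) dx, which multiplied by dz ∧ dw gives (-6*x) dx ∧ dz ∧ dw
Collecting like 3-forms: d(omega) = (w) dx ∧ dy ∧ dz + (-3*w + 3*z) dx ∧ dy ∧ dw + (-6*x + 2*y) dx ∧ dz ∧ dw + (2*w) dy ∧ dz ∧ dw.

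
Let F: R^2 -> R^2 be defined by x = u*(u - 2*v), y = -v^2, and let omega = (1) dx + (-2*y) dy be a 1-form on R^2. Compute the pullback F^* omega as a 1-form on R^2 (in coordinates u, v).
F^* omega = (2*u - 2*v) du + (-2*u - 4*v^3) dv

Using F^*(f dg) = (f ∘ F) d(g ∘ F), substitute each coordinate x_i by F_i(u, v) in f_i, and replace dx_i by d F_i = (∂F_i/∂u) du + (∂F_i/∂v) dv.
  For the x component: f_1(F) = 1; d F_1 = (2*u - 2*v) du + (-2*u) dv
  For the y component: f_2(F) = 2*v^2; d F_2 = (0) du + (-2*v) dv
Combining and collecting du, dv coefficients:
  coeff of du: 2*u - 2*v
  coeff of dv: -2*u - 4*v^3
F^* omega = (2*u - 2*v) du + (-2*u - 4*v^3) dv.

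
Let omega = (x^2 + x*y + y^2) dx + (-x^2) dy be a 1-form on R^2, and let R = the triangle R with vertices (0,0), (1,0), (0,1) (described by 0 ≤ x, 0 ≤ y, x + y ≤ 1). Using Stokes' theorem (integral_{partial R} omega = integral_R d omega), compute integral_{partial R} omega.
integral_(partial R) omega = -5/6

Stokes: integral_partial_R omega = integral_R d omega with d omega = (∂Q/∂x - ∂P/∂y) dx ∧ dy.
  ∂Q/∂x = -2*x
  ∂P/∂y = x + 2*y
  integrand = ∂Q/∂x - ∂P/∂y = -3*x - 2*y.
Integrating over R: integral_0^1 integral_0^{1-x} (-3*x - 2*y) dy dx = -5/6.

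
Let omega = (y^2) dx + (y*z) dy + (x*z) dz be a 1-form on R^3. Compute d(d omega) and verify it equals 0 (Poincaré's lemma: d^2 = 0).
d(d omega) = 0

Step 1: d omega = sum_{i<j} (∂f_j/∂x_i - ∂f_i/∂x_j) dx_i ∧ dx_j:
  coeff of dx ∧ dy: -2*y
  coeff of dx ∧ dz: z
  coeff of dy ∧ dz: -y
Step 2: Apply d again to each 2-form coefficient. The only possible 3-form in R^3 is dx ∧ dy ∧ dz, with coefficient
  ∂(coeff of dy∧dz)/∂x - ∂(coeff of dx∧dz)/∂y + ∂(coeff of dx∧dy)/∂z
  = ∂/∂x (-y) - ∂/∂y (z) + ∂/∂z (-2*y).
Each of these terms simplifies to sums of mixed partials that cancel in pairs. The result is 0 (by equality of mixed partials for smooth functions — Schwarz / Clairaut).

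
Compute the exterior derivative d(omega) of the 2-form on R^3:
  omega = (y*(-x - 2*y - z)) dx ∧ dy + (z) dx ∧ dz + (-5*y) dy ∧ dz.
d(omega) = (-y) dx ∧ dy ∧ dz

For a 2-form omega = sum_{i<j} g_{ij} dx_i ∧ dx_j, the exterior derivative is
  d(omega) = sum_{i<j} d(g_{ij}) ∧ dx_i ∧ dx_j = sum_{i<j, k} (∂g_{ij}/∂x_k) dx_k ∧ dx_i ∧ dx_j.
Expand each term, using dx_k ∧ dx_i ∧ dx_j = sgn(permutation) dx_{(a)} ∧ dx_{(b)} ∧ dx_{(c)} with (a < b < c) sorted:
  d(y*(-x - 2*y - z)) includes (∂/∂z)(y*(-x - 2*y - z)) dz = (-y) dz, which multiplied by dx ∧ dy gives (-y) dx ∧ dy ∧ dz
Collecting like 3-forms: d(omega) = (-y) dx ∧ dy ∧ dz.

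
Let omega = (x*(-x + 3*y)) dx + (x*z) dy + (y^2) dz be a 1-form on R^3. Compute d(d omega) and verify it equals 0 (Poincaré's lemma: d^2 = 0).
d(d omega) = 0

Step 1: d omega = sum_{i<j} (∂f_j/∂x_i - ∂f_i/∂x_j) dx_i ∧ dx_j:
  coeff of dx ∧ dy: -3*x + z
  coeff of dx ∧ dz: 0
  coeff of dy ∧ dz: -x + 2*y
Step 2: Apply d again to each 2-form coefficient. The only possible 3-form in R^3 is dx ∧ dy ∧ dz, with coefficient
  ∂(coeff of dy∧dz)/∂x - ∂(coeff of dx∧dz)/∂y + ∂(coeff of dx∧dy)/∂z
  = ∂/∂x (-x + 2*y) - ∂/∂y (0) + ∂/∂z (-3*x + z).
Each of these terms simplifies to sums of mixed partials that cancel in pairs. The result is 0 (by equality of mixed partials for smooth functions — Schwarz / Clairaut).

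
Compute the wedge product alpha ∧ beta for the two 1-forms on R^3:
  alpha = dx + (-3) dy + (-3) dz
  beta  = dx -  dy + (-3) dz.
alpha ∧ beta = (2) dx ∧ dy + (6) dy ∧ dz

Distribute the wedge, using dx_i ∧ dx_j = -dx_j ∧ dx_i and dx_i ∧ dx_i = 0. For each pair (i, j) with i < j, the coefficient of dx_i ∧ dx_j in alpha ∧ beta is (alpha_i * beta_j - alpha_j * beta_i). Collecting: alpha ∧ beta = (2) dx ∧ dy + (6) dy ∧ dz.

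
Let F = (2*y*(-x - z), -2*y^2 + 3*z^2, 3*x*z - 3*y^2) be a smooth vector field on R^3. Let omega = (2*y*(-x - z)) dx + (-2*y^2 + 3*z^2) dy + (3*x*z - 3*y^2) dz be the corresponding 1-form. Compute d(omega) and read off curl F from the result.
d(omega) = (-6*y - 6*z) dy ∧ dz + (-2*y - 3*z) dz ∧ dx + (2*x + 2*z) dx ∧ dy; curl F = (-6*y - 6*z, -2*y - 3*z, 2*x + 2*z)

d omega = sum_{i<j} (∂f_j/∂x_i - ∂f_i/∂x_j) dx_i ∧ dx_j. Under the identification (dy ∧ dz, dz ∧ dx, dx ∧ dy) ↔ (e_x, e_y, e_z), the coefficients are exactly the components of curl F. Compute:
  ∂R/∂y - ∂Q/∂z = (-6*y) - (6*z) = -6*y - 6*z
  ∂P/∂z - ∂R/∂x = (-2*y) - (3*z) = -2*y - 3*z
  ∂Q/∂x - ∂P/∂y = (0) - (-2*x - 2*z) = 2*x + 2*z.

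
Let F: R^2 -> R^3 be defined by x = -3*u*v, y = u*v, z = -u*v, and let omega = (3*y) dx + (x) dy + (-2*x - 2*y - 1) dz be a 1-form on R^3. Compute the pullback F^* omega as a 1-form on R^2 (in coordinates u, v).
F^* omega = (v*(-16*u*v + 1)) du + (u*(-16*u*v + 1)) dv

Using F^*(f dg) = (f ∘ F) d(g ∘ F), substitute each coordinate x_i by F_i(u, v) in f_i, and replace dx_i by d F_i = (∂F_i/∂u) du + (∂F_i/∂v) dv.
  For the x component: f_1(F) = 3*u*v; d F_1 = (-3*v) du + (-3*u) dv
  For the y component: f_2(F) = -3*u*v; d F_2 = (v) du + (u) dv
  For the z component: f_3(F) = 4*u*v - 1; d F_3 = (-v) du + (-u) dv
Combining and collecting du, dv coefficients:
  coeff of du: v*(-16*u*v + 1)
  coeff of dv: u*(-16*u*v + 1)
F^* omega = (v*(-16*u*v + 1)) du + (u*(-16*u*v + 1)) dv.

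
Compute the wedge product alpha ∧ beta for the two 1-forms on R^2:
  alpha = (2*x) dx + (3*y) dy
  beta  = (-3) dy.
alpha ∧ beta = (-6*x) dx ∧ dy

Distribute the wedge, using dx_i ∧ dx_j = -dx_j ∧ dx_i and dx_i ∧ dx_i = 0. For each pair (i, j) with i < j, the coefficient of dx_i ∧ dx_j in alpha ∧ beta is (alpha_i * beta_j - alpha_j * beta_i). Collecting: alpha ∧ beta = (-6*x) dx ∧ dy.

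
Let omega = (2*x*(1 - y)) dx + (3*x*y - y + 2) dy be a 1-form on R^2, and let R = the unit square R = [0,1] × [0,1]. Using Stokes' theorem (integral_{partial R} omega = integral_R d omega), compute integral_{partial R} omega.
integral_(partial R) omega = 5/2

Stokes: integral_partial_R omega = integral_R d omega with d omega = (∂Q/∂x - ∂P/∂y) dx ∧ dy.
  ∂Q/∂x = 3*y
  ∂P/∂y = -2*x
  integrand = ∂Q/∂x - ∂P/∂y = 2*x + 3*y.
Integrating over R: integral_0^1 integral_0^1 (2*x + 3*y) dx dy = 5/2.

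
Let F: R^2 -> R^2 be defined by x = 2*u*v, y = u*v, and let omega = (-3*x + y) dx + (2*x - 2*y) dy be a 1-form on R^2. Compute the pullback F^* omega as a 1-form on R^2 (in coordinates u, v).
F^* omega = (-8*u*v^2) du + (-8*u^2*v) dv

Using F^*(f dg) = (f ∘ F) d(g ∘ F), substitute each coordinate x_i by F_i(u, v) in f_i, and replace dx_i by d F_i = (∂F_i/∂u) du + (∂F_i/∂v) dv.
  For the x component: f_1(F) = -5*u*v; d F_1 = (2*v) du + (2*u) dv
  For the y component: f_2(F) = 2*u*v; d F_2 = (v) du + (u) dv
Combining and collecting du, dv coefficients:
  coeff of du: -8*u*v^2
  coeff of dv: -8*u^2*v
F^* omega = (-8*u*v^2) du + (-8*u^2*v) dv.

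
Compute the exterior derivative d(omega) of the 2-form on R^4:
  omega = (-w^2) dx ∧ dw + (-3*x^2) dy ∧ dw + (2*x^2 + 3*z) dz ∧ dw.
d(omega) = (-6*x) dx ∧ dy ∧ dw + (4*x) dx ∧ dz ∧ dw

For a 2-form omega = sum_{i<j} g_{ij} dx_i ∧ dx_j, the exterior derivative is
  d(omega) = sum_{i<j} d(g_{ij}) ∧ dx_i ∧ dx_j = sum_{i<j, k} (∂g_{ij}/∂x_k) dx_k ∧ dx_i ∧ dx_j.
Expand each term, using dx_k ∧ dx_i ∧ dx_j = sgn(permutation) dx_{(a)} ∧ dx_{(b)} ∧ dx_{(c)} with (a < b < c) sorted:
  d(-3*x^2) includes (∂/∂x)(-3*x^2) dx = (-6*x) dx, which multiplied by dy ∧ dw gives (-6*x) dx ∧ dy ∧ dw
  d(2*x^2 + 3*z) includes (∂/∂x)(2*x^2 + 3*z) dx = (4*x) dx, which multiplied by dz ∧ dw gives (4*x) dx ∧ dz ∧ dw
Collecting like 3-forms: d(omega) = (-6*x) dx ∧ dy ∧ dw + (4*x) dx ∧ dz ∧ dw.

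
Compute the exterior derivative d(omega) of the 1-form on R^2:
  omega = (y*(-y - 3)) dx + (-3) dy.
d(omega) = (2*y + 3) dx ∧ dy

For a 1-form omega = sum_i f_i dx_i, the exterior derivative is
  d(omega) = sum_{i < j} (∂f_j/∂x_i - ∂f_i/∂x_j) dx_i ∧ dx_j.
  coefficient of dx ∧ dy: ∂f_2/∂x - ∂f_1/∂y = ∂(-3)/∂x - ∂(y*(-y - 3))/∂y = 2*y + 3
Assembling: d(omega) = (2*y + 3) dx ∧ dy.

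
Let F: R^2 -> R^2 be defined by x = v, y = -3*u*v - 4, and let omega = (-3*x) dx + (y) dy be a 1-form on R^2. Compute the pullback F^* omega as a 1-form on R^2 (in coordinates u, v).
F^* omega = (3*v*(3*u*v + 4)) du + (9*u^2*v + 12*u - 3*v) dv

Using F^*(f dg) = (f ∘ F) d(g ∘ F), substitute each coordinate x_i by F_i(u, v) in f_i, and replace dx_i by d F_i = (∂F_i/∂u) du + (∂F_i/∂v) dv.
  For the x component: f_1(F) = -3*v; d F_1 = (0) du + (1) dv
  For the y component: f_2(F) = -3*u*v - 4; d F_2 = (-3*v) du + (-3*u) dv
Combining and collecting du, dv coefficients:
  coeff of du: 3*v*(3*u*v + 4)
  coeff of dv: 9*u^2*v + 12*u - 3*v
F^* omega = (3*v*(3*u*v + 4)) du + (9*u^2*v + 12*u - 3*v) dv.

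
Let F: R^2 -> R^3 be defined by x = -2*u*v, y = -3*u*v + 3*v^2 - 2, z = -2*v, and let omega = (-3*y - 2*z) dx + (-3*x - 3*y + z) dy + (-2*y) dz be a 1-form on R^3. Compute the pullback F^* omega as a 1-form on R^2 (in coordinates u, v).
F^* omega = (v*(-63*u*v + 45*v^2 - 2*v - 30)) du + (-63*u^2*v + 135*u*v^2 - 14*u*v - 30*u - 54*v^3 + 36*v - 8) dv

Using F^*(f dg) = (f ∘ F) d(g ∘ F), substitute each coordinate x_i by F_i(u, v) in f_i, and replace dx_i by d F_i = (∂F_i/∂u) du + (∂F_i/∂v) dv.
  For the x component: f_1(F) = 9*u*v - 9*v^2 + 4*v + 6; d F_1 = (-2*v) du + (-2*u) dv
  For the y component: f_2(F) = 15*u*v - 9*v^2 - 2*v + 6; d F_2 = (-3*v) du + (-3*u + 6*v) dv
  For the z component: f_3(F) = 6*u*v - 6*v^2 + 4; d F_3 = (0) du + (-2) dv
Combining and collecting du, dv coefficients:
  coeff of du: v*(-63*u*v + 45*v^2 - 2*v - 30)
  coeff of dv: -63*u^2*v + 135*u*v^2 - 14*u*v - 30*u - 54*v^3 + 36*v - 8
F^* omega = (v*(-63*u*v + 45*v^2 - 2*v - 30)) du + (-63*u^2*v + 135*u*v^2 - 14*u*v - 30*u - 54*v^3 + 36*v - 8) dv.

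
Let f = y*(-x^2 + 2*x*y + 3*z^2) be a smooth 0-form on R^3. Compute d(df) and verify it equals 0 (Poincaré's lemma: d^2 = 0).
d(df) = 0

Step 1: df = sum_i (∂f/∂x_i) dx_i = (2*y*(-x + y)) dx + (-x^2 + 4*x*y + 3*z^2) dy + (6*y*z) dz.
Step 2: Apply d again. Using the 1-form formula, the coefficient of dx ∧ dy in d(df) is ∂^2 f/∂x ∂y - ∂^2 f/∂y ∂x = (-2*x + 4*y) - (-2*x + 4*y) = 0 (equality of mixed partials for smooth f).
Similarly for dx ∧ dz and dy ∧ dz — all coefficients vanish. So d(df) = 0.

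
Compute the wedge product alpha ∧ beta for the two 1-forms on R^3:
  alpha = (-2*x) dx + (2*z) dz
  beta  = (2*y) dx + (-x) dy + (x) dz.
alpha ∧ beta = (2*x^2) dx ∧ dy + (-2*x^2 - 4*y*z) dx ∧ dz + (2*x*z) dy ∧ dz

Distribute the wedge, using dx_i ∧ dx_j = -dx_j ∧ dx_i and dx_i ∧ dx_i = 0. For each pair (i, j) with i < j, the coefficient of dx_i ∧ dx_j in alpha ∧ beta is (alpha_i * beta_j - alpha_j * beta_i). Collecting: alpha ∧ beta = (2*x^2) dx ∧ dy + (-2*x^2 - 4*y*z) dx ∧ dz + (2*x*z) dy ∧ dz.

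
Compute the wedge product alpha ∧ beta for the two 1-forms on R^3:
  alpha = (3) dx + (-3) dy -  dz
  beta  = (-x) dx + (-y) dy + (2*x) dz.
alpha ∧ beta = (-3*x - 3*y) dx ∧ dy + (5*x) dx ∧ dz + (-6*x - y) dy ∧ dz

Distribute the wedge, using dx_i ∧ dx_j = -dx_j ∧ dx_i and dx_i ∧ dx_i = 0. For each pair (i, j) with i < j, the coefficient of dx_i ∧ dx_j in alpha ∧ beta is (alpha_i * beta_j - alpha_j * beta_i). Collecting: alpha ∧ beta = (-3*x - 3*y) dx ∧ dy + (5*x) dx ∧ dz + (-6*x - y) dy ∧ dz.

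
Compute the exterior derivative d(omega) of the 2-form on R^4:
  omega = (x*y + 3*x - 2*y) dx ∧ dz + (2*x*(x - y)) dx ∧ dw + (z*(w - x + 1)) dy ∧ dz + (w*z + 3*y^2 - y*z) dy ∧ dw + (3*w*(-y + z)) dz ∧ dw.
d(omega) = (-x - z + 2) dx ∧ dy ∧ dz + (2*x) dx ∧ dy ∧ dw + (-4*w + y + z) dy ∧ dz ∧ dw

For a 2-form omega = sum_{i<j} g_{ij} dx_i ∧ dx_j, the exterior derivative is
  d(omega) = sum_{i<j} d(g_{ij}) ∧ dx_i ∧ dx_j = sum_{i<j, k} (∂g_{ij}/∂x_k) dx_k ∧ dx_i ∧ dx_j.
Expand each term, using dx_k ∧ dx_i ∧ dx_j = sgn(permutation) dx_{(a)} ∧ dx_{(b)} ∧ dx_{(c)} with (a < b < c) sorted:
  d(x*y + 3*x - 2*y) includes (∂/∂y)(x*y + 3*x - 2*y) dy = (x - 2) dy, which multiplied by dx ∧ dz gives (2 - x) dx ∧ dy ∧ dz
  d(2*x*(x - y)) includes (∂/∂y)(2*x*(x - y)) dy = (-2*x) dy, which multiplied by dx ∧ dw gives (2*x) dx ∧ dy ∧ dw
  d(z*(w - x + 1)) includes (∂/∂x)(z*(w - x + 1)) dx = (-z) dx, which multiplied by dy ∧ dz gives (-z) dx ∧ dy ∧ dz
  d(z*(w - x + 1)) includes (∂/∂w)(z*(w - x + 1)) dw = (z) dw, which multiplied by dy ∧ dz gives (z) dy ∧ dz ∧ dw
  d(w*z + 3*y^2 - y*z) includes (∂/∂z)(w*z + 3*y^2 - y*z) dz = (w - y) dz, which multiplied by dy ∧ dw gives (-w + y) dy ∧ dz ∧ dw
  d(3*w*(-y + z)) includes (∂/∂y)(3*w*(-y + z)) dy = (-3*w) dy, which multiplied by dz ∧ dw gives (-3*w) dy ∧ dz ∧ dw
Collecting like 3-forms: d(omega) = (-x - z + 2) dx ∧ dy ∧ dz + (2*x) dx ∧ dy ∧ dw + (-4*w + y + z) dy ∧ dz ∧ dw.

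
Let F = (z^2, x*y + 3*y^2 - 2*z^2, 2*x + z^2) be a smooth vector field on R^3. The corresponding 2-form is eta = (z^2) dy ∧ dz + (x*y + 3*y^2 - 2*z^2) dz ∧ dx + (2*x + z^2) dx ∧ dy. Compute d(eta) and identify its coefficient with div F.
d(eta) = (x + 6*y + 2*z) dx ∧ dy ∧ dz; div F = x + 6*y + 2*z

For a 2-form in R^3 of the form above, applying d gives a 3-form with coefficient ∂P/∂x + ∂Q/∂y + ∂R/∂z:
  ∂P/∂x = 0
  ∂Q/∂y = x + 6*y
  ∂R/∂z = 2*z
Sum = x + 6*y + 2*z, which is exactly div F.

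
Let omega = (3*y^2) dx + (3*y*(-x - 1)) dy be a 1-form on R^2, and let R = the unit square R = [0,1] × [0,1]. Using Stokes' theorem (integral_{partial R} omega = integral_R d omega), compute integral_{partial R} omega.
integral_(partial R) omega = -9/2

Stokes: integral_partial_R omega = integral_R d omega with d omega = (∂Q/∂x - ∂P/∂y) dx ∧ dy.
  ∂Q/∂x = -3*y
  ∂P/∂y = 6*y
  integrand = ∂Q/∂x - ∂P/∂y = -9*y.
Integrating over R: integral_0^1 integral_0^1 (-9*y) dx dy = -9/2.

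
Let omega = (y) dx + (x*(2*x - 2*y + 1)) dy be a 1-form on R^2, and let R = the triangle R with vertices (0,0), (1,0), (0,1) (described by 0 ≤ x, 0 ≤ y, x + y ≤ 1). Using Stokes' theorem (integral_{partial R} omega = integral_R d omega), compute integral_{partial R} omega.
integral_(partial R) omega = 1/3

Stokes: integral_partial_R omega = integral_R d omega with d omega = (∂Q/∂x - ∂P/∂y) dx ∧ dy.
  ∂Q/∂x = 4*x - 2*y + 1
  ∂P/∂y = 1
  integrand = ∂Q/∂x - ∂P/∂y = 4*x - 2*y.
Integrating over R: integral_0^1 integral_0^{1-x} (4*x - 2*y) dy dx = 1/3.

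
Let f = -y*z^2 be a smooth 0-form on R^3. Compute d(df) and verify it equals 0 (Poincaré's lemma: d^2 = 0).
d(df) = 0

Step 1: df = sum_i (∂f/∂x_i) dx_i = (0) dx + (-z^2) dy + (-2*y*z) dz.
Step 2: Apply d again. Using the 1-form formula, the coefficient of dx ∧ dy in d(df) is ∂^2 f/∂x ∂y - ∂^2 f/∂y ∂x = (0) - (0) = 0 (equality of mixed partials for smooth f).
Similarly for dx ∧ dz and dy ∧ dz — all coefficients vanish. So d(df) = 0.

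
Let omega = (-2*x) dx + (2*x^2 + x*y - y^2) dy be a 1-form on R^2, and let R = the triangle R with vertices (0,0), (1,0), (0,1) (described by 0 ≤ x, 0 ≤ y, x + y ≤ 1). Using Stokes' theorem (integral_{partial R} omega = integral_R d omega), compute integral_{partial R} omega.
integral_(partial R) omega = 5/6

Stokes: integral_partial_R omega = integral_R d omega with d omega = (∂Q/∂x - ∂P/∂y) dx ∧ dy.
  ∂Q/∂x = 4*x + y
  ∂P/∂y = 0
  integrand = ∂Q/∂x - ∂P/∂y = 4*x + y.
Integrating over R: integral_0^1 integral_0^{1-x} (4*x + y) dy dx = 5/6.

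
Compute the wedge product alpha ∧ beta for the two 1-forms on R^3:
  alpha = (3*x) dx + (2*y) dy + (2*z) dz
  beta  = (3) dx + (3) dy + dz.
alpha ∧ beta = (9*x - 6*y) dx ∧ dy + (3*x - 6*z) dx ∧ dz + (2*y - 6*z) dy ∧ dz

Distribute the wedge, using dx_i ∧ dx_j = -dx_j ∧ dx_i and dx_i ∧ dx_i = 0. For each pair (i, j) with i < j, the coefficient of dx_i ∧ dx_j in alpha ∧ beta is (alpha_i * beta_j - alpha_j * beta_i). Collecting: alpha ∧ beta = (9*x - 6*y) dx ∧ dy + (3*x - 6*z) dx ∧ dz + (2*y - 6*z) dy ∧ dz.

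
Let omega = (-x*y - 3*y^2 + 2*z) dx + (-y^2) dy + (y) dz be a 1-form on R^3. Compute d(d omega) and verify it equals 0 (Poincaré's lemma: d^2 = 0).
d(d omega) = 0

Step 1: d omega = sum_{i<j} (∂f_j/∂x_i - ∂f_i/∂x_j) dx_i ∧ dx_j:
  coeff of dx ∧ dy: x + 6*y
  coeff of dx ∧ dz: -2
  coeff of dy ∧ dz: 1
Step 2: Apply d again to each 2-form coefficient. The only possible 3-form in R^3 is dx ∧ dy ∧ dz, with coefficient
  ∂(coeff of dy∧dz)/∂x - ∂(coeff of dx∧dz)/∂y + ∂(coeff of dx∧dy)/∂z
  = ∂/∂x (1) - ∂/∂y (-2) + ∂/∂z (x + 6*y).
Each of these terms simplifies to sums of mixed partials that cancel in pairs. The result is 0 (by equality of mixed partials for smooth functions — Schwarz / Clairaut).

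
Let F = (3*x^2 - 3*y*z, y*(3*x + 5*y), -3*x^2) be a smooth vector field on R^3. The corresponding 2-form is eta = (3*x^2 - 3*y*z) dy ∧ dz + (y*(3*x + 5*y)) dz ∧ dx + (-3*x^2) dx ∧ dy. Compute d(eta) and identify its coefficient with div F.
d(eta) = (9*x + 10*y) dx ∧ dy ∧ dz; div F = 9*x + 10*y

For a 2-form in R^3 of the form above, applying d gives a 3-form with coefficient ∂P/∂x + ∂Q/∂y + ∂R/∂z:
  ∂P/∂x = 6*x
  ∂Q/∂y = 3*x + 10*y
  ∂R/∂z = 0
Sum = 9*x + 10*y, which is exactly div F.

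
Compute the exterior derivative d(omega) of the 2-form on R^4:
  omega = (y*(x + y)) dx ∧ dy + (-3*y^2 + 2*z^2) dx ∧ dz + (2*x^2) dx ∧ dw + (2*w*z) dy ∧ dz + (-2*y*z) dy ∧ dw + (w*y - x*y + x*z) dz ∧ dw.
d(omega) = (6*y) dx ∧ dy ∧ dz + (w - x + 2*y + 2*z) dy ∧ dz ∧ dw + (-y + z) dx ∧ dz ∧ dw

For a 2-form omega = sum_{i<j} g_{ij} dx_i ∧ dx_j, the exterior derivative is
  d(omega) = sum_{i<j} d(g_{ij}) ∧ dx_i ∧ dx_j = sum_{i<j, k} (∂g_{ij}/∂x_k) dx_k ∧ dx_i ∧ dx_j.
Expand each term, using dx_k ∧ dx_i ∧ dx_j = sgn(permutation) dx_{(a)} ∧ dx_{(b)} ∧ dx_{(c)} with (a < b < c) sorted:
  d(-3*y^2 + 2*z^2) includes (∂/∂y)(-3*y^2 + 2*z^2) dy = (-6*y) dy, which multiplied by dx ∧ dz gives (6*y) dx ∧ dy ∧ dz
  d(2*w*z) includes (∂/∂w)(2*w*z) dw = (2*z) dw, which multiplied by dy ∧ dz gives (2*z) dy ∧ dz ∧ dw
  d(-2*y*z) includes (∂/∂z)(-2*y*z) dz = (-2*y) dz, which multiplied by dy ∧ dw gives (2*y) dy ∧ dz ∧ dw
  d(w*y - x*y + x*z) includes (∂/∂x)(w*y - x*y + x*z) dx = (-y + z) dx, which multiplied by dz ∧ dw gives (-y + z) dx ∧ dz ∧ dw
  d(w*y - x*y + x*z) includes (∂/∂y)(w*y - x*y + x*z) dy = (w - x) dy, which multiplied by dz ∧ dw gives (w - x) dy ∧ dz ∧ dw
Collecting like 3-forms: d(omega) = (6*y) dx ∧ dy ∧ dz + (w - x + 2*y + 2*z) dy ∧ dz ∧ dw + (-y + z) dx ∧ dz ∧ dw.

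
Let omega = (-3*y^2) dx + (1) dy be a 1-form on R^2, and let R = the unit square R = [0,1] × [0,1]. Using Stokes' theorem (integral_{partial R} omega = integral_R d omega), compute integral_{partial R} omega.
integral_(partial R) omega = 3

Stokes: integral_partial_R omega = integral_R d omega with d omega = (∂Q/∂x - ∂P/∂y) dx ∧ dy.
  ∂Q/∂x = 0
  ∂P/∂y = -6*y
  integrand = ∂Q/∂x - ∂P/∂y = 6*y.
Integrating over R: integral_0^1 integral_0^1 (6*y) dx dy = 3.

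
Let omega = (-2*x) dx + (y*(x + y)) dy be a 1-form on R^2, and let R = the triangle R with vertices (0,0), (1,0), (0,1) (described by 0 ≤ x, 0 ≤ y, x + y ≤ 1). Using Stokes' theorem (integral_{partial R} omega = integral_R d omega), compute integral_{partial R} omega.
integral_(partial R) omega = 1/6

Stokes: integral_partial_R omega = integral_R d omega with d omega = (∂Q/∂x - ∂P/∂y) dx ∧ dy.
  ∂Q/∂x = y
  ∂P/∂y = 0
  integrand = ∂Q/∂x - ∂P/∂y = y.
Integrating over R: integral_0^1 integral_0^{1-x} (y) dy dx = 1/6.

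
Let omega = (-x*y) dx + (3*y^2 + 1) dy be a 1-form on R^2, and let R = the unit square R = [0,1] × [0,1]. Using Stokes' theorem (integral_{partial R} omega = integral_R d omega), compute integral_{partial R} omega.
integral_(partial R) omega = 1/2

Stokes: integral_partial_R omega = integral_R d omega with d omega = (∂Q/∂x - ∂P/∂y) dx ∧ dy.
  ∂Q/∂x = 0
  ∂P/∂y = -x
  integrand = ∂Q/∂x - ∂P/∂y = x.
Integrating over R: integral_0^1 integral_0^1 (x) dx dy = 1/2.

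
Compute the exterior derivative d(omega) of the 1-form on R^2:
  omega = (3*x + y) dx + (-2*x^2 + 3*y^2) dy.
d(omega) = (-4*x - 1) dx ∧ dy

For a 1-form omega = sum_i f_i dx_i, the exterior derivative is
  d(omega) = sum_{i < j} (∂f_j/∂x_i - ∂f_i/∂x_j) dx_i ∧ dx_j.
  coefficient of dx ∧ dy: ∂f_2/∂x - ∂f_1/∂y = ∂(-2*x^2 + 3*y^2)/∂x - ∂(3*x + y)/∂y = -4*x - 1
Assembling: d(omega) = (-4*x - 1) dx ∧ dy.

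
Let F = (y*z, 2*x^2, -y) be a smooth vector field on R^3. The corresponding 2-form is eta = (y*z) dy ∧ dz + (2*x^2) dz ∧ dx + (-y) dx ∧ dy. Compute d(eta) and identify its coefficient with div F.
d(eta) = (0) dx ∧ dy ∧ dz; div F = 0

For a 2-form in R^3 of the form above, applying d gives a 3-form with coefficient ∂P/∂x + ∂Q/∂y + ∂R/∂z:
  ∂P/∂x = 0
  ∂Q/∂y = 0
  ∂R/∂z = 0
Sum = 0, which is exactly div F.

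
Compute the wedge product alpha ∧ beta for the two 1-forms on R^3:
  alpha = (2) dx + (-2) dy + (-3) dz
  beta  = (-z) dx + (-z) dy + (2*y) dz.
alpha ∧ beta = (-4*z) dx ∧ dy + (4*y - 3*z) dx ∧ dz + (-4*y - 3*z) dy ∧ dz

Distribute the wedge, using dx_i ∧ dx_j = -dx_j ∧ dx_i and dx_i ∧ dx_i = 0. For each pair (i, j) with i < j, the coefficient of dx_i ∧ dx_j in alpha ∧ beta is (alpha_i * beta_j - alpha_j * beta_i). Collecting: alpha ∧ beta = (-4*z) dx ∧ dy + (4*y - 3*z) dx ∧ dz + (-4*y - 3*z) dy ∧ dz.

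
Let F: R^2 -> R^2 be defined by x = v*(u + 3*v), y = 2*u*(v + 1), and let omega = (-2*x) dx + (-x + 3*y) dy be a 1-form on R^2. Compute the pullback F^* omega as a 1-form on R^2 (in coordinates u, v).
F^* omega = (8*u*v^2 + 22*u*v + 12*u - 12*v^3 - 6*v^2) du + (8*u^2*v + 12*u^2 - 24*u*v^2 - 36*v^3) dv

Using F^*(f dg) = (f ∘ F) d(g ∘ F), substitute each coordinate x_i by F_i(u, v) in f_i, and replace dx_i by d F_i = (∂F_i/∂u) du + (∂F_i/∂v) dv.
  For the x component: f_1(F) = 2*v*(-u - 3*v); d F_1 = (v) du + (u + 6*v) dv
  For the y component: f_2(F) = 5*u*v + 6*u - 3*v^2; d F_2 = (2*v + 2) du + (2*u) dv
Combining and collecting du, dv coefficients:
  coeff of du: 8*u*v^2 + 22*u*v + 12*u - 12*v^3 - 6*v^2
  coeff of dv: 8*u^2*v + 12*u^2 - 24*u*v^2 - 36*v^3
F^* omega = (8*u*v^2 + 22*u*v + 12*u - 12*v^3 - 6*v^2) du + (8*u^2*v + 12*u^2 - 24*u*v^2 - 36*v^3) dv.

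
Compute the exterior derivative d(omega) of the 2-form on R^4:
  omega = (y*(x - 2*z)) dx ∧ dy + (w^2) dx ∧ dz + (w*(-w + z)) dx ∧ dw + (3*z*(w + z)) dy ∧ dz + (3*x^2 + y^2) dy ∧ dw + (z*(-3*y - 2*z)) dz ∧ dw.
d(omega) = (-2*y) dx ∧ dy ∧ dz + (w) dx ∧ dz ∧ dw + (6*x) dx ∧ dy ∧ dw

For a 2-form omega = sum_{i<j} g_{ij} dx_i ∧ dx_j, the exterior derivative is
  d(omega) = sum_{i<j} d(g_{ij}) ∧ dx_i ∧ dx_j = sum_{i<j, k} (∂g_{ij}/∂x_k) dx_k ∧ dx_i ∧ dx_j.
Expand each term, using dx_k ∧ dx_i ∧ dx_j = sgn(permutation) dx_{(a)} ∧ dx_{(b)} ∧ dx_{(c)} with (a < b < c) sorted:
  d(y*(x - 2*z)) includes (∂/∂z)(y*(x - 2*z)) dz = (-2*y) dz, which multiplied by dx ∧ dy gives (-2*y) dx ∧ dy ∧ dz
  d(w^2) includes (∂/∂w)(w^2) dw = (2*w) dw, which multiplied by dx ∧ dz gives (2*w) dx ∧ dz ∧ dw
  d(w*(-w + z)) includes (∂/∂z)(w*(-w + z)) dz = (w) dz, which multiplied by dx ∧ dw gives (-w) dx ∧ dz ∧ dw
  d(3*z*(w + z)) includes (∂/∂w)(3*z*(w + z)) dw = (3*z) dw, which multiplied by dy ∧ dz gives (3*z) dy ∧ dz ∧ dw
  d(3*x^2 + y^2) includes (∂/∂x)(3*x^2 + y^2) dx = (6*x) dx, which multiplied by dy ∧ dw gives (6*x) dx ∧ dy ∧ dw
  d(z*(-3*y - 2*z)) includes (∂/∂y)(z*(-3*y - 2*z)) dy = (-3*z) dy, which multiplied by dz ∧ dw gives (-3*z) dy ∧ dz ∧ dw
Collecting like 3-forms: d(omega) = (-2*y) dx ∧ dy ∧ dz + (w) dx ∧ dz ∧ dw + (6*x) dx ∧ dy ∧ dw.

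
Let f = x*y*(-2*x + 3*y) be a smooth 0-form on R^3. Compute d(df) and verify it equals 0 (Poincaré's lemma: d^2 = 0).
d(df) = 0

Step 1: df = sum_i (∂f/∂x_i) dx_i = (y*(-4*x + 3*y)) dx + (2*x*(-x + 3*y)) dy + (0) dz.
Step 2: Apply d again. Using the 1-form formula, the coefficient of dx ∧ dy in d(df) is ∂^2 f/∂x ∂y - ∂^2 f/∂y ∂x = (-4*x + 6*y) - (-4*x + 6*y) = 0 (equality of mixed partials for smooth f).
Similarly for dx ∧ dz and dy ∧ dz — all coefficients vanish. So d(df) = 0.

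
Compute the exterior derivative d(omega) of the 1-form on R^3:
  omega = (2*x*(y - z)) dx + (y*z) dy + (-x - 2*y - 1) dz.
d(omega) = (-2*x) dx ∧ dy + (2*x - 1) dx ∧ dz + (-y - 2) dy ∧ dz

For a 1-form omega = sum_i f_i dx_i, the exterior derivative is
  d(omega) = sum_{i < j} (∂f_j/∂x_i - ∂f_i/∂x_j) dx_i ∧ dx_j.
  coefficient of dx ∧ dy: ∂f_2/∂x - ∂f_1/∂y = ∂(y*z)/∂x - ∂(2*x*(y - z))/∂y = -2*x
  coefficient of dx ∧ dz: ∂f_3/∂x - ∂f_1/∂z = ∂(-x - 2*y - 1)/∂x - ∂(2*x*(y - z))/∂z = 2*x - 1
  coefficient of dy ∧ dz: ∂f_3/∂y - ∂f_2/∂z = ∂(-x - 2*y - 1)/∂y - ∂(y*z)/∂z = -y - 2
Assembling: d(omega) = (-2*x) dx ∧ dy + (2*x - 1) dx ∧ dz + (-y - 2) dy ∧ dz.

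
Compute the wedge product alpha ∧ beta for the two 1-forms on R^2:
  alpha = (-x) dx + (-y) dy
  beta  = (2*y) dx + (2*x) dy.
alpha ∧ beta = (-2*x^2 + 2*y^2) dx ∧ dy

Distribute the wedge, using dx_i ∧ dx_j = -dx_j ∧ dx_i and dx_i ∧ dx_i = 0. For each pair (i, j) with i < j, the coefficient of dx_i ∧ dx_j in alpha ∧ beta is (alpha_i * beta_j - alpha_j * beta_i). Collecting: alpha ∧ beta = (-2*x^2 + 2*y^2) dx ∧ dy.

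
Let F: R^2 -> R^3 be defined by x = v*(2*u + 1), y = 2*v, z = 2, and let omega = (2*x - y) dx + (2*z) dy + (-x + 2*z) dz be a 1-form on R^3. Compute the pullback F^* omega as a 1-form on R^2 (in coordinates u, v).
F^* omega = (8*u*v^2) du + (8*u^2*v + 4*u*v + 8) dv

Using F^*(f dg) = (f ∘ F) d(g ∘ F), substitute each coordinate x_i by F_i(u, v) in f_i, and replace dx_i by d F_i = (∂F_i/∂u) du + (∂F_i/∂v) dv.
  For the x component: f_1(F) = 4*u*v; d F_1 = (2*v) du + (2*u + 1) dv
  For the y component: f_2(F) = 4; d F_2 = (0) du + (2) dv
  For the z component: f_3(F) = -2*u*v - v + 4; d F_3 = (0) du + (0) dv
Combining and collecting du, dv coefficients:
  coeff of du: 8*u*v^2
  coeff of dv: 8*u^2*v + 4*u*v + 8
F^* omega = (8*u*v^2) du + (8*u^2*v + 4*u*v + 8) dv.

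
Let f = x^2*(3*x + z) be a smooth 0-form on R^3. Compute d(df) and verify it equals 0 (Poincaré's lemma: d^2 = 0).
d(df) = 0

Step 1: df = sum_i (∂f/∂x_i) dx_i = (x*(9*x + 2*z)) dx + (0) dy + (x^2) dz.
Step 2: Apply d again. Using the 1-form formula, the coefficient of dx ∧ dy in d(df) is ∂^2 f/∂x ∂y - ∂^2 f/∂y ∂x = (0) - (0) = 0 (equality of mixed partials for smooth f).
Similarly for dx ∧ dz and dy ∧ dz — all coefficients vanish. So d(df) = 0.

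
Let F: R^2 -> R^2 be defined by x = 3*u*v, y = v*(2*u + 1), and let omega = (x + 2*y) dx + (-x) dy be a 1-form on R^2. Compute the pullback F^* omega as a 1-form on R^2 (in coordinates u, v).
F^* omega = (v^2*(15*u + 6)) du + (3*u*v*(5*u + 1)) dv

Using F^*(f dg) = (f ∘ F) d(g ∘ F), substitute each coordinate x_i by F_i(u, v) in f_i, and replace dx_i by d F_i = (∂F_i/∂u) du + (∂F_i/∂v) dv.
  For the x component: f_1(F) = v*(7*u + 2); d F_1 = (3*v) du + (3*u) dv
  For the y component: f_2(F) = -3*u*v; d F_2 = (2*v) du + (2*u + 1) dv
Combining and collecting du, dv coefficients:
  coeff of du: v^2*(15*u + 6)
  coeff of dv: 3*u*v*(5*u + 1)
F^* omega = (v^2*(15*u + 6)) du + (3*u*v*(5*u + 1)) dv.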